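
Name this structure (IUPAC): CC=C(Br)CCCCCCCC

3-bromoundec-2-ene

The longest carbon chain that includes the multiple bond has 11 carbons, so the parent hydride is undecane.
A C=C double bond in the chain gives the infix -ene-.
Choose the numbering such that numbering from this end puts the double bond at C-2 rather than C-9.
With this numbering: the double bond between C-2 and C-3; a bromo group at C-3.
Assembling the pieces gives 3-bromoundec-2-ene.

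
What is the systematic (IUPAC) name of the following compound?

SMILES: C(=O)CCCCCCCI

Counting along the main chain through the –CHO group gives 8 carbons: the parent is octane.
The highest-priority functional group is an aldehyde (terminal –CHO), so the name ends in -al.
The numbering direction is chosen so that the aldehyde carbon is C-1 by definition.
That gives an iodo group at C-8.
Assembling the pieces gives 8-iodooctanal.

8-iodooctanal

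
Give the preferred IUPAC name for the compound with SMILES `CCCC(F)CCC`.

The longest continuous carbon chain has 7 atoms, so the parent hydride is heptane.
The molecule is symmetric, so either numbering direction gives the same locants.
That gives a fluoro group at C-4.
The name is 4-fluoroheptane.

4-fluoroheptane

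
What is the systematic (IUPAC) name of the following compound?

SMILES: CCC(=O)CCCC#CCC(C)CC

10-methyldodec-7-yn-3-one

Counting along the main chain through the carbonyl and the multiple bond gives 12 carbons: the parent is dodecane.
A ketone (C=O on an internal carbon) is the principal characteristic group, giving the suffix -one.
There is one C≡C triple bond, indicated by the ending -yne.
Number the chain so that numbering from this end puts the carbonyl group at C-3 rather than C-10.
That gives the carbonyl at C-3; the triple bond between C-7 and C-8; a methyl group at C-10.
Assembling the pieces gives 10-methyldodec-7-yn-3-one.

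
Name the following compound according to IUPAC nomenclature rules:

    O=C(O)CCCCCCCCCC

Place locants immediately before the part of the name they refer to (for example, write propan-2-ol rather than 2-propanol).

Counting along the main chain through the –COOH group gives 11 carbons: the parent is undecane.
The principal characteristic group is a carboxylic acid (terminal –COOH), named with the suffix -oic acid.
Choose the numbering such that the carboxylic acid carbon is C-1 by definition.
Assembling the pieces gives undecanoic acid.

undecanoic acid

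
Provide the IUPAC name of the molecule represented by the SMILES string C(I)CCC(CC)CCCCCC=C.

The longest carbon chain that includes the multiple bond has 11 carbons, so the parent hydride is undecane.
The chain contains a C=C double bond, so the unsaturation ending is -ene.
Number the chain so that numbering from this end puts the double bond at C-1 rather than C-10.
That gives the double bond between C-1 and C-2; an ethyl group at C-8; an iodo group at C-11.
The substituents are ordered alphabetically, ignoring any di-/tri- multipliers.
The name is 8-ethyl-11-iodoundec-1-ene.

8-ethyl-11-iodoundec-1-ene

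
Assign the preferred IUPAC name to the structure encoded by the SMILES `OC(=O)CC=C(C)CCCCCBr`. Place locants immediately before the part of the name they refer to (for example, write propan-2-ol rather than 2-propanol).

The longest carbon chain that includes the –COOH group and the multiple bond has 9 carbons, so the parent hydride is nonane.
A carboxylic acid (terminal –COOH) is the principal characteristic group, giving the suffix -oic acid.
A C=C double bond in the chain gives the infix -ene-.
The numbering direction is chosen so that the carboxylic acid carbon is C-1 by definition.
With this numbering: the double bond between C-3 and C-4; a bromo group at C-9; a methyl group at C-4.
Substituent prefixes are cited in alphabetical order (multiplying prefixes like di-/tri- are ignored for ordering).
Assembling the pieces gives 9-bromo-4-methylnon-3-enoic acid.

9-bromo-4-methylnon-3-enoic acid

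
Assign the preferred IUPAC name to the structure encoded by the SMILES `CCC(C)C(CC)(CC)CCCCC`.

The longest carbon chain is 9 atoms: the parent is nonane.
Number the chain so that the substituent locant set {3,4,4} is lower than {6,6,7} at the first point of difference.
That gives two ethyl groups at C-4; a methyl group at C-3.
The substituents are ordered alphabetically, ignoring any di-/tri- multipliers.
Assembling the pieces gives 4,4-diethyl-3-methylnonane.

4,4-diethyl-3-methylnonane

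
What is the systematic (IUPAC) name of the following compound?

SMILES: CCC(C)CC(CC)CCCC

5-ethyl-3-methylnonane

The longest continuous carbon chain has 9 atoms, so the parent hydride is nonane.
The numbering direction is chosen so that the substituent locant set {3,5} is lower than {5,7} at the first point of difference.
That gives an ethyl group at C-5; a methyl group at C-3.
Prefixes are listed alphabetically: ethyl, methyl.
The name is 5-ethyl-3-methylnonane.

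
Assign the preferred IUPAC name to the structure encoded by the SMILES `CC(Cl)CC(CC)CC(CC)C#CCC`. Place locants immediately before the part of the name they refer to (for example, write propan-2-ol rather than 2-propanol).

Counting along the main chain through the multiple bond gives 10 carbons: the parent is decane.
A C≡C triple bond in the chain gives the infix -yne-.
Choose the numbering such that numbering from this end puts the triple bond at C-3 rather than C-7.
That gives the triple bond between C-3 and C-4; a chloro group at C-9; ethyl groups at C-5 and C-7.
Prefixes are listed alphabetically: chloro, ethyl.
The name is 9-chloro-5,7-diethyldec-3-yne.

9-chloro-5,7-diethyldec-3-yne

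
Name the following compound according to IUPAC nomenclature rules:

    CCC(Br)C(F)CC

3-bromo-4-fluorohexane

The longest carbon chain is 6 atoms: the parent is hexane.
Choose the numbering such that the locant sets are identical either way, so the alphabetically earlier bromo substituent takes the lower locant (3 rather than 4).
That gives a bromo group at C-3; a fluoro group at C-4.
The substituents are ordered alphabetically, ignoring any di-/tri- multipliers.
Putting it together: 3-bromo-4-fluorohexane.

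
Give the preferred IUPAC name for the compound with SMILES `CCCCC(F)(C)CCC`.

The longest continuous carbon chain has 8 atoms, so the parent hydride is octane.
Choose the numbering such that the substituent locant set {4,4} is lower than {5,5} at the first point of difference.
That gives a fluoro group at C-4; a methyl group at C-4.
Substituent prefixes are cited in alphabetical order (multiplying prefixes like di-/tri- are ignored for ordering).
Assembling the pieces gives 4-fluoro-4-methyloctane.

4-fluoro-4-methyloctane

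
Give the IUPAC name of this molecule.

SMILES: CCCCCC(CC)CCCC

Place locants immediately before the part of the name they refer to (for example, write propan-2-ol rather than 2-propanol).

The longest continuous carbon chain has 10 atoms, so the parent hydride is decane.
Number the chain so that the substituent locant set {5} is lower than {6} at the first point of difference.
With this numbering: an ethyl group at C-5.
Putting it together: 5-ethyldecane.

5-ethyldecane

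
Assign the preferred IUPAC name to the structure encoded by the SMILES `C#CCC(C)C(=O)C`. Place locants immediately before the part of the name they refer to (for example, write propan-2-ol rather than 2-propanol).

The longest carbon chain that includes the carbonyl and the multiple bond has 6 carbons, so the parent hydride is hexane.
The highest-priority functional group is a ketone (C=O on an internal carbon), so the name ends in -one.
The chain contains a C≡C triple bond, so the unsaturation ending is -yne.
The numbering direction is chosen so that numbering from this end puts the carbonyl group at C-2 rather than C-5.
This places the carbonyl at C-2; the triple bond between C-5 and C-6; a methyl group at C-3.
Putting it together: 3-methylhex-5-yn-2-one.

3-methylhex-5-yn-2-one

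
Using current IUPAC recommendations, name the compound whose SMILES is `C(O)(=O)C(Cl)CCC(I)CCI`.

The longest carbon chain that includes the –COOH group has 7 carbons, so the parent hydride is heptane.
The principal characteristic group is a carboxylic acid (terminal –COOH), named with the suffix -oic acid.
Number the chain so that the carboxylic acid carbon is C-1 by definition.
That gives a chloro group at C-2; iodo groups at C-5 and C-7.
Prefixes are listed alphabetically: chloro, iodo.
Assembling the pieces gives 2-chloro-5,7-diiodoheptanoic acid.

2-chloro-5,7-diiodoheptanoic acid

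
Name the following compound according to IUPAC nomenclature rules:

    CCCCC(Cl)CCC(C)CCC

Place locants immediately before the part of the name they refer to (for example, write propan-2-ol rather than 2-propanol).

The longest continuous carbon chain has 11 atoms, so the parent hydride is undecane.
Choose the numbering such that the substituent locant set {4,7} is lower than {5,8} at the first point of difference.
That gives a chloro group at C-7; a methyl group at C-4.
Prefixes are listed alphabetically: chloro, methyl.
Putting it together: 7-chloro-4-methylundecane.

7-chloro-4-methylundecane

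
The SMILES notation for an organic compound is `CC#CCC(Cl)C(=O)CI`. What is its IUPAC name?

The longest carbon chain that includes the carbonyl and the multiple bond has 7 carbons, so the parent hydride is heptane.
The principal characteristic group is a ketone (C=O on an internal carbon), named with the suffix -one.
The chain contains a C≡C triple bond, so the unsaturation ending is -yne.
Number the chain so that numbering from this end puts the carbonyl group at C-2 rather than C-6.
That gives the carbonyl at C-2; the triple bond between C-5 and C-6; a chloro group at C-3; an iodo group at C-1.
Prefixes are listed alphabetically: chloro, iodo.
Assembling the pieces gives 3-chloro-1-iodohept-5-yn-2-one.

3-chloro-1-iodohept-5-yn-2-one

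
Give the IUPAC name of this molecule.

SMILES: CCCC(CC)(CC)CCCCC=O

The longest chain bearing the –CHO group is 9 carbons long (nonane).
The principal characteristic group is an aldehyde (terminal –CHO), named with the suffix -al.
Choose the numbering such that the aldehyde carbon is C-1 by definition.
This places two ethyl groups at C-6.
Assembling the pieces gives 6,6-diethylnonanal.

6,6-diethylnonanal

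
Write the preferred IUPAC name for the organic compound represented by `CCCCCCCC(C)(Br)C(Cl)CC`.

The parent chain contains 11 carbons (undecane).
The numbering direction is chosen so that the substituent locant set {3,4,4} is lower than {8,8,9} at the first point of difference.
This places a bromo group at C-4; a chloro group at C-3; a methyl group at C-4.
The substituents are ordered alphabetically, ignoring any di-/tri- multipliers.
The name is 4-bromo-3-chloro-4-methylundecane.

4-bromo-3-chloro-4-methylundecane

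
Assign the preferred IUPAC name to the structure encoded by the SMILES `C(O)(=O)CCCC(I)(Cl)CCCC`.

The longest chain bearing the –COOH group is 9 carbons long (nonane).
A carboxylic acid (terminal –COOH) is the principal characteristic group, giving the suffix -oic acid.
The numbering direction is chosen so that the carboxylic acid carbon is C-1 by definition.
That gives a chloro group at C-5; an iodo group at C-5.
Substituent prefixes are cited in alphabetical order (multiplying prefixes like di-/tri- are ignored for ordering).
Assembling the pieces gives 5-chloro-5-iodononanoic acid.

5-chloro-5-iodononanoic acid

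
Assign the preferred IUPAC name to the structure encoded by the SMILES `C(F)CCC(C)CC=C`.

7-fluoro-4-methylhept-1-ene

The longest chain bearing the multiple bond is 7 carbons long (heptane).
The chain contains a C=C double bond, so the unsaturation ending is -ene.
Number the chain so that numbering from this end puts the double bond at C-1 rather than C-6.
That gives the double bond between C-1 and C-2; a fluoro group at C-7; a methyl group at C-4.
Substituent prefixes are cited in alphabetical order (multiplying prefixes like di-/tri- are ignored for ordering).
Assembling the pieces gives 7-fluoro-4-methylhept-1-ene.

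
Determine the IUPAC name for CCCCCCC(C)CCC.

4-methyldecane

The longest carbon chain is 10 atoms: the parent is decane.
The numbering direction is chosen so that the substituent locant set {4} is lower than {7} at the first point of difference.
With this numbering: a methyl group at C-4.
Putting it together: 4-methyldecane.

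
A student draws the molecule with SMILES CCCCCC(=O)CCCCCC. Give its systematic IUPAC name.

The longest carbon chain that includes the carbonyl has 12 carbons, so the parent hydride is dodecane.
A ketone (C=O on an internal carbon) is the principal characteristic group, giving the suffix -one.
The numbering direction is chosen so that numbering from this end puts the carbonyl group at C-6 rather than C-7.
With this numbering: the carbonyl at C-6.
Putting it together: dodecan-6-one.

dodecan-6-one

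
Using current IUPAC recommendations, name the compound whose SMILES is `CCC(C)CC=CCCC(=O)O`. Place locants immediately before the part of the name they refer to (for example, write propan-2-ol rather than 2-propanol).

Counting along the main chain through the –COOH group and the multiple bond gives 9 carbons: the parent is nonane.
The principal characteristic group is a carboxylic acid (terminal –COOH), named with the suffix -oic acid.
A C=C double bond in the chain gives the infix -ene-.
The numbering direction is chosen so that the carboxylic acid carbon is C-1 by definition.
With this numbering: the double bond between C-4 and C-5; a methyl group at C-7.
Assembling the pieces gives 7-methylnon-4-enoic acid.

7-methylnon-4-enoic acid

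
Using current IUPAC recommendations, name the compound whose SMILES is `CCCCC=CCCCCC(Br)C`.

The longest chain bearing the multiple bond is 12 carbons long (dodecane).
There is one C=C double bond, indicated by the ending -ene.
Number the chain so that numbering from this end puts the double bond at C-5 rather than C-7.
With this numbering: the double bond between C-5 and C-6; a bromo group at C-11.
The name is 11-bromododec-5-ene.

11-bromododec-5-ene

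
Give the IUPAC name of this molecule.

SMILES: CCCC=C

pent-1-ene

The longest chain bearing the multiple bond is 5 carbons long (pentane).
The chain contains a C=C double bond, so the unsaturation ending is -ene.
The numbering direction is chosen so that numbering from this end puts the double bond at C-1 rather than C-4.
This places the double bond between C-1 and C-2.
The name is pent-1-ene.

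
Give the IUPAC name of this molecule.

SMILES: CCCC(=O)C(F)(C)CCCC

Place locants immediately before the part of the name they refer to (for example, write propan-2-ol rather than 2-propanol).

5-fluoro-5-methylnonan-4-one

The longest chain bearing the carbonyl is 9 carbons long (nonane).
The principal characteristic group is a ketone (C=O on an internal carbon), named with the suffix -one.
The numbering direction is chosen so that numbering from this end puts the carbonyl group at C-4 rather than C-6.
With this numbering: the carbonyl at C-4; a fluoro group at C-5; a methyl group at C-5.
Prefixes are listed alphabetically: fluoro, methyl.
The name is 5-fluoro-5-methylnonan-4-one.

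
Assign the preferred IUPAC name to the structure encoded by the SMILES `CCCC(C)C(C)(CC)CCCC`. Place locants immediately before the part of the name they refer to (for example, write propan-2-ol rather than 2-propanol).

5-ethyl-4,5-dimethylnonane

The longest carbon chain is 9 atoms: the parent is nonane.
Choose the numbering such that the substituent locant set {4,5,5} is lower than {5,5,6} at the first point of difference.
That gives an ethyl group at C-5; methyl groups at C-4 and C-5.
Prefixes are listed alphabetically: ethyl, methyl.
Assembling the pieces gives 5-ethyl-4,5-dimethylnonane.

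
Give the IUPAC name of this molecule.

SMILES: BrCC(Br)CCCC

The longest continuous carbon chain has 6 atoms, so the parent hydride is hexane.
Number the chain so that the substituent locant set {1,2} is lower than {5,6} at the first point of difference.
With this numbering: bromo groups at C-1 and C-2.
Assembling the pieces gives 1,2-dibromohexane.

1,2-dibromohexane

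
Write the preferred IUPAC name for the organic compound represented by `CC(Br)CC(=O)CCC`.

2-bromoheptan-4-one

The longest carbon chain that includes the carbonyl has 7 carbons, so the parent hydride is heptane.
The principal characteristic group is a ketone (C=O on an internal carbon), named with the suffix -one.
The numbering direction is chosen so that the substituent locant set {2} is lower than {6} at the first point of difference.
With this numbering: the carbonyl at C-4; a bromo group at C-2.
Putting it together: 2-bromoheptan-4-one.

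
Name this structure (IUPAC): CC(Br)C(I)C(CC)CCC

The longest carbon chain is 7 atoms: the parent is heptane.
Choose the numbering such that the substituent locant set {2,3,4} is lower than {4,5,6} at the first point of difference.
That gives a bromo group at C-2; an ethyl group at C-4; an iodo group at C-3.
The substituents are ordered alphabetically, ignoring any di-/tri- multipliers.
Assembling the pieces gives 2-bromo-4-ethyl-3-iodoheptane.

2-bromo-4-ethyl-3-iodoheptane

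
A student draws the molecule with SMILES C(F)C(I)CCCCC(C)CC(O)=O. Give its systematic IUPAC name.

9-fluoro-8-iodo-3-methylnonanoic acid

The longest carbon chain that includes the –COOH group has 9 carbons, so the parent hydride is nonane.
The highest-priority functional group is a carboxylic acid (terminal –COOH), so the name ends in -oic acid.
Choose the numbering such that the carboxylic acid carbon is C-1 by definition.
That gives a fluoro group at C-9; an iodo group at C-8; a methyl group at C-3.
The substituents are ordered alphabetically, ignoring any di-/tri- multipliers.
Assembling the pieces gives 9-fluoro-8-iodo-3-methylnonanoic acid.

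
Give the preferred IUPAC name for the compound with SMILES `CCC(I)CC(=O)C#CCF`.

The longest chain bearing the carbonyl and the multiple bond is 8 carbons long (octane).
A ketone (C=O on an internal carbon) is the principal characteristic group, giving the suffix -one.
A C≡C triple bond in the chain gives the infix -yne-.
The numbering direction is chosen so that numbering from this end puts the carbonyl group at C-4 rather than C-5.
This places the carbonyl at C-4; the triple bond between C-2 and C-3; a fluoro group at C-1; an iodo group at C-6.
The substituents are ordered alphabetically, ignoring any di-/tri- multipliers.
Putting it together: 1-fluoro-6-iodooct-2-yn-4-one.

1-fluoro-6-iodooct-2-yn-4-one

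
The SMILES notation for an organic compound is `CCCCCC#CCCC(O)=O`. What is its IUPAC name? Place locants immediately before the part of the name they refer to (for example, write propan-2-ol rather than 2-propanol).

Counting along the main chain through the –COOH group and the multiple bond gives 10 carbons: the parent is decane.
The principal characteristic group is a carboxylic acid (terminal –COOH), named with the suffix -oic acid.
There is one C≡C triple bond, indicated by the ending -yne.
The numbering direction is chosen so that the carboxylic acid carbon is C-1 by definition.
With this numbering: the triple bond between C-4 and C-5.
Assembling the pieces gives dec-4-ynoic acid.

dec-4-ynoic acid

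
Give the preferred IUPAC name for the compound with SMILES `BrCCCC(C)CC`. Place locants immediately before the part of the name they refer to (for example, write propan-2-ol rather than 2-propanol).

The parent chain contains 6 carbons (hexane).
Choose the numbering such that the substituent locant set {1,4} is lower than {3,6} at the first point of difference.
That gives a bromo group at C-1; a methyl group at C-4.
The substituents are ordered alphabetically, ignoring any di-/tri- multipliers.
Assembling the pieces gives 1-bromo-4-methylhexane.

1-bromo-4-methylhexane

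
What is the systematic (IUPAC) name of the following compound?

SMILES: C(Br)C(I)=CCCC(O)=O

The longest chain bearing the –COOH group and the multiple bond is 6 carbons long (hexane).
The highest-priority functional group is a carboxylic acid (terminal –COOH), so the name ends in -oic acid.
The chain contains a C=C double bond, so the unsaturation ending is -ene.
The numbering direction is chosen so that the carboxylic acid carbon is C-1 by definition.
With this numbering: the double bond between C-4 and C-5; a bromo group at C-6; an iodo group at C-5.
Substituent prefixes are cited in alphabetical order (multiplying prefixes like di-/tri- are ignored for ordering).
The name is 6-bromo-5-iodohex-4-enoic acid.

6-bromo-5-iodohex-4-enoic acid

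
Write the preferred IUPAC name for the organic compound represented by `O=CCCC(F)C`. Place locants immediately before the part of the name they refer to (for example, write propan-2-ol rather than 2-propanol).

The longest carbon chain that includes the –CHO group has 5 carbons, so the parent hydride is pentane.
The principal characteristic group is an aldehyde (terminal –CHO), named with the suffix -al.
The numbering direction is chosen so that the aldehyde carbon is C-1 by definition.
That gives a fluoro group at C-4.
The name is 4-fluoropentanal.

4-fluoropentanal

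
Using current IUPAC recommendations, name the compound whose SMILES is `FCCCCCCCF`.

1,7-difluoroheptane

The parent chain contains 7 carbons (heptane).
The molecule is symmetric, so either numbering direction gives the same locants.
This places fluoro groups at C-1 and C-7.
The name is 1,7-difluoroheptane.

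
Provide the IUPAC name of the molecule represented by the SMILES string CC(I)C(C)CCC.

The parent chain contains 6 carbons (hexane).
The numbering direction is chosen so that the substituent locant set {2,3} is lower than {4,5} at the first point of difference.
With this numbering: an iodo group at C-2; a methyl group at C-3.
Substituent prefixes are cited in alphabetical order (multiplying prefixes like di-/tri- are ignored for ordering).
Assembling the pieces gives 2-iodo-3-methylhexane.

2-iodo-3-methylhexane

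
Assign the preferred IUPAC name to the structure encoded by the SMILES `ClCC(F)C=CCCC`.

The longest chain bearing the multiple bond is 7 carbons long (heptane).
A C=C double bond in the chain gives the infix -ene-.
The numbering direction is chosen so that numbering from this end puts the double bond at C-3 rather than C-4.
With this numbering: the double bond between C-3 and C-4; a chloro group at C-1; a fluoro group at C-2.
Substituent prefixes are cited in alphabetical order (multiplying prefixes like di-/tri- are ignored for ordering).
Assembling the pieces gives 1-chloro-2-fluorohept-3-ene.

1-chloro-2-fluorohept-3-ene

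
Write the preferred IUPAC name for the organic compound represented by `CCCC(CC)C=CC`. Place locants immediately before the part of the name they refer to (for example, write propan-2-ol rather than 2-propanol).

4-ethylhept-2-ene

Counting along the main chain through the multiple bond gives 7 carbons: the parent is heptane.
There is one C=C double bond, indicated by the ending -ene.
Choose the numbering such that numbering from this end puts the double bond at C-2 rather than C-5.
This places the double bond between C-2 and C-3; an ethyl group at C-4.
The name is 4-ethylhept-2-ene.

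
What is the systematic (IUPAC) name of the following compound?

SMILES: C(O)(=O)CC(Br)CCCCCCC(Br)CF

3,10-dibromo-11-fluoroundecanoic acid

Counting along the main chain through the –COOH group gives 11 carbons: the parent is undecane.
The principal characteristic group is a carboxylic acid (terminal –COOH), named with the suffix -oic acid.
Number the chain so that the carboxylic acid carbon is C-1 by definition.
This places bromo groups at C-3 and C-10; a fluoro group at C-11.
Prefixes are listed alphabetically: bromo, fluoro.
Putting it together: 3,10-dibromo-11-fluoroundecanoic acid.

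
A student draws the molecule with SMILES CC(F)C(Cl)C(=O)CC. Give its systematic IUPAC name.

The longest carbon chain that includes the carbonyl has 6 carbons, so the parent hydride is hexane.
The principal characteristic group is a ketone (C=O on an internal carbon), named with the suffix -one.
The numbering direction is chosen so that numbering from this end puts the carbonyl group at C-3 rather than C-4.
This places the carbonyl at C-3; a chloro group at C-4; a fluoro group at C-5.
Substituent prefixes are cited in alphabetical order (multiplying prefixes like di-/tri- are ignored for ordering).
The name is 4-chloro-5-fluorohexan-3-one.

4-chloro-5-fluorohexan-3-one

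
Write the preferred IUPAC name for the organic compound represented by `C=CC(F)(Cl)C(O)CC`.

The longest chain bearing the –OH group and the multiple bond is 6 carbons long (hexane).
An alcohol (–OH) is the principal characteristic group, giving the suffix -ol.
A C=C double bond in the chain gives the infix -ene-.
The numbering direction is chosen so that numbering from this end puts the hydroxyl group at C-3 rather than C-4.
That gives the hydroxyl at C-3; the double bond between C-5 and C-6; a chloro group at C-4; a fluoro group at C-4.
Prefixes are listed alphabetically: chloro, fluoro.
Assembling the pieces gives 4-chloro-4-fluorohex-5-en-3-ol.

4-chloro-4-fluorohex-5-en-3-ol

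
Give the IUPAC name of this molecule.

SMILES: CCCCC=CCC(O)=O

oct-3-enoic acid

The longest chain bearing the –COOH group and the multiple bond is 8 carbons long (octane).
The highest-priority functional group is a carboxylic acid (terminal –COOH), so the name ends in -oic acid.
A C=C double bond in the chain gives the infix -ene-.
Choose the numbering such that the carboxylic acid carbon is C-1 by definition.
This places the double bond between C-3 and C-4.
Putting it together: oct-3-enoic acid.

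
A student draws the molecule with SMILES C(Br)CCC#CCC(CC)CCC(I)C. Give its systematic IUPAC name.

1-bromo-7-ethyl-10-iodoundec-4-yne

The longest carbon chain that includes the multiple bond has 11 carbons, so the parent hydride is undecane.
There is one C≡C triple bond, indicated by the ending -yne.
Choose the numbering such that numbering from this end puts the triple bond at C-4 rather than C-7.
That gives the triple bond between C-4 and C-5; a bromo group at C-1; an ethyl group at C-7; an iodo group at C-10.
Prefixes are listed alphabetically: bromo, ethyl, iodo.
Assembling the pieces gives 1-bromo-7-ethyl-10-iodoundec-4-yne.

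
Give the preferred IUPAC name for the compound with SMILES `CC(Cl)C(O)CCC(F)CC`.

2-chloro-6-fluorooctan-3-ol

The longest chain bearing the –OH group is 8 carbons long (octane).
The principal characteristic group is an alcohol (–OH), named with the suffix -ol.
The numbering direction is chosen so that numbering from this end puts the hydroxyl group at C-3 rather than C-6.
That gives the hydroxyl at C-3; a chloro group at C-2; a fluoro group at C-6.
The substituents are ordered alphabetically, ignoring any di-/tri- multipliers.
The name is 2-chloro-6-fluorooctan-3-ol.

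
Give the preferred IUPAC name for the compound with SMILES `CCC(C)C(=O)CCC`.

The longest carbon chain that includes the carbonyl has 7 carbons, so the parent hydride is heptane.
A ketone (C=O on an internal carbon) is the principal characteristic group, giving the suffix -one.
Number the chain so that the substituent locant set {3} is lower than {5} at the first point of difference.
That gives the carbonyl at C-4; a methyl group at C-3.
The name is 3-methylheptan-4-one.

3-methylheptan-4-one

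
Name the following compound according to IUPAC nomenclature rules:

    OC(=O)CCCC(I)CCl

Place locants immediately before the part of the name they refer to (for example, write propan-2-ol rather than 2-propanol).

Counting along the main chain through the –COOH group gives 6 carbons: the parent is hexane.
The principal characteristic group is a carboxylic acid (terminal –COOH), named with the suffix -oic acid.
Choose the numbering such that the carboxylic acid carbon is C-1 by definition.
With this numbering: a chloro group at C-6; an iodo group at C-5.
Prefixes are listed alphabetically: chloro, iodo.
The name is 6-chloro-5-iodohexanoic acid.

6-chloro-5-iodohexanoic acid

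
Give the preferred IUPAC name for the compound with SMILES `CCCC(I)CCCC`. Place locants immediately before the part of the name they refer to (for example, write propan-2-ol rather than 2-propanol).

The parent chain contains 8 carbons (octane).
Number the chain so that the substituent locant set {4} is lower than {5} at the first point of difference.
With this numbering: an iodo group at C-4.
Assembling the pieces gives 4-iodooctane.

4-iodooctane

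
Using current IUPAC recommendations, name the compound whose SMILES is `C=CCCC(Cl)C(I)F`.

The longest carbon chain that includes the multiple bond has 6 carbons, so the parent hydride is hexane.
There is one C=C double bond, indicated by the ending -ene.
Choose the numbering such that numbering from this end puts the double bond at C-1 rather than C-5.
This places the double bond between C-1 and C-2; a chloro group at C-5; a fluoro group at C-6; an iodo group at C-6.
The substituents are ordered alphabetically, ignoring any di-/tri- multipliers.
The name is 5-chloro-6-fluoro-6-iodohex-1-ene.

5-chloro-6-fluoro-6-iodohex-1-ene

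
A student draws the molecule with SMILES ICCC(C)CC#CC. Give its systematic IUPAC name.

7-iodo-5-methylhept-2-yne

The longest carbon chain that includes the multiple bond has 7 carbons, so the parent hydride is heptane.
The chain contains a C≡C triple bond, so the unsaturation ending is -yne.
Number the chain so that numbering from this end puts the triple bond at C-2 rather than C-5.
This places the triple bond between C-2 and C-3; an iodo group at C-7; a methyl group at C-5.
Prefixes are listed alphabetically: iodo, methyl.
Putting it together: 7-iodo-5-methylhept-2-yne.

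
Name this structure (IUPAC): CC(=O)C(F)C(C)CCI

The longest carbon chain that includes the carbonyl has 6 carbons, so the parent hydride is hexane.
The principal characteristic group is a ketone (C=O on an internal carbon), named with the suffix -one.
Number the chain so that numbering from this end puts the carbonyl group at C-2 rather than C-5.
With this numbering: the carbonyl at C-2; a fluoro group at C-3; an iodo group at C-6; a methyl group at C-4.
Prefixes are listed alphabetically: fluoro, iodo, methyl.
Assembling the pieces gives 3-fluoro-6-iodo-4-methylhexan-2-one.

3-fluoro-6-iodo-4-methylhexan-2-one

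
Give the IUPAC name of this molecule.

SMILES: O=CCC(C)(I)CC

3-iodo-3-methylpentanal

The longest chain bearing the –CHO group is 5 carbons long (pentane).
The principal characteristic group is an aldehyde (terminal –CHO), named with the suffix -al.
Number the chain so that the aldehyde carbon is C-1 by definition.
This places an iodo group at C-3; a methyl group at C-3.
Prefixes are listed alphabetically: iodo, methyl.
Assembling the pieces gives 3-iodo-3-methylpentanal.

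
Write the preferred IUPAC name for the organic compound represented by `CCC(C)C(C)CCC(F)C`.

2-fluoro-5,6-dimethyloctane

The longest continuous carbon chain has 8 atoms, so the parent hydride is octane.
The numbering direction is chosen so that the substituent locant set {2,5,6} is lower than {3,4,7} at the first point of difference.
This places a fluoro group at C-2; methyl groups at C-5 and C-6.
Prefixes are listed alphabetically: fluoro, methyl.
The name is 2-fluoro-5,6-dimethyloctane.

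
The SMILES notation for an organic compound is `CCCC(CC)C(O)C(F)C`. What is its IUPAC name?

4-ethyl-2-fluoroheptan-3-ol

The longest chain bearing the –OH group is 7 carbons long (heptane).
An alcohol (–OH) is the principal characteristic group, giving the suffix -ol.
Choose the numbering such that numbering from this end puts the hydroxyl group at C-3 rather than C-5.
With this numbering: the hydroxyl at C-3; an ethyl group at C-4; a fluoro group at C-2.
Prefixes are listed alphabetically: ethyl, fluoro.
Putting it together: 4-ethyl-2-fluoroheptan-3-ol.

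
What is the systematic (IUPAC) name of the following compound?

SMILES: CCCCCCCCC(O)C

decan-2-ol

The longest carbon chain that includes the –OH group has 10 carbons, so the parent hydride is decane.
An alcohol (–OH) is the principal characteristic group, giving the suffix -ol.
The numbering direction is chosen so that numbering from this end puts the hydroxyl group at C-2 rather than C-9.
This places the hydroxyl at C-2.
The name is decan-2-ol.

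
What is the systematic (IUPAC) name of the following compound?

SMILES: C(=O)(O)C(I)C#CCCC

The longest chain bearing the –COOH group and the multiple bond is 7 carbons long (heptane).
The principal characteristic group is a carboxylic acid (terminal –COOH), named with the suffix -oic acid.
There is one C≡C triple bond, indicated by the ending -yne.
Number the chain so that the carboxylic acid carbon is C-1 by definition.
This places the triple bond between C-3 and C-4; an iodo group at C-2.
Assembling the pieces gives 2-iodohept-3-ynoic acid.

2-iodohept-3-ynoic acid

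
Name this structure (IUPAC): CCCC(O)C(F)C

The longest chain bearing the –OH group is 6 carbons long (hexane).
The principal characteristic group is an alcohol (–OH), named with the suffix -ol.
Number the chain so that numbering from this end puts the hydroxyl group at C-3 rather than C-4.
That gives the hydroxyl at C-3; a fluoro group at C-2.
Assembling the pieces gives 2-fluorohexan-3-ol.

2-fluorohexan-3-ol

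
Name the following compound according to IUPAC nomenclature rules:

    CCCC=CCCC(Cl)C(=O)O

2-chloronon-5-enoic acid

The longest chain bearing the –COOH group and the multiple bond is 9 carbons long (nonane).
The principal characteristic group is a carboxylic acid (terminal –COOH), named with the suffix -oic acid.
There is one C=C double bond, indicated by the ending -ene.
Choose the numbering such that the carboxylic acid carbon is C-1 by definition.
This places the double bond between C-5 and C-6; a chloro group at C-2.
Assembling the pieces gives 2-chloronon-5-enoic acid.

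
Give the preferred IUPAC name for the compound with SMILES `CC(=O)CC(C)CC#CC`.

4-methyloct-6-yn-2-one

The longest carbon chain that includes the carbonyl and the multiple bond has 8 carbons, so the parent hydride is octane.
The principal characteristic group is a ketone (C=O on an internal carbon), named with the suffix -one.
The chain contains a C≡C triple bond, so the unsaturation ending is -yne.
Choose the numbering such that numbering from this end puts the carbonyl group at C-2 rather than C-7.
That gives the carbonyl at C-2; the triple bond between C-6 and C-7; a methyl group at C-4.
Putting it together: 4-methyloct-6-yn-2-one.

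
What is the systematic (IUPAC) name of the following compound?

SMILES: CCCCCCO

hexan-1-ol

The longest carbon chain that includes the –OH group has 6 carbons, so the parent hydride is hexane.
The highest-priority functional group is an alcohol (–OH), so the name ends in -ol.
The numbering direction is chosen so that numbering from this end puts the hydroxyl group at C-1 rather than C-6.
This places the hydroxyl at C-1.
The name is hexan-1-ol.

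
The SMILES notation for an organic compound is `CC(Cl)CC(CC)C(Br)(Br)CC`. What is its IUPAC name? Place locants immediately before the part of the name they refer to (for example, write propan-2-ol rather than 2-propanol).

5,5-dibromo-2-chloro-4-ethylheptane

The longest continuous carbon chain has 7 atoms, so the parent hydride is heptane.
Number the chain so that the substituent locant set {2,4,5,5} is lower than {3,3,4,6} at the first point of difference.
With this numbering: two bromo groups at C-5; a chloro group at C-2; an ethyl group at C-4.
Prefixes are listed alphabetically: bromo, chloro, ethyl.
Assembling the pieces gives 5,5-dibromo-2-chloro-4-ethylheptane.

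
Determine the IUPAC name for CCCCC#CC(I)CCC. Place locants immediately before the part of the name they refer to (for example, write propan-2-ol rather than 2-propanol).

The longest carbon chain that includes the multiple bond has 10 carbons, so the parent hydride is decane.
There is one C≡C triple bond, indicated by the ending -yne.
The numbering direction is chosen so that the substituent locant set {4} is lower than {7} at the first point of difference.
That gives the triple bond between C-5 and C-6; an iodo group at C-4.
Putting it together: 4-iododec-5-yne.

4-iododec-5-yne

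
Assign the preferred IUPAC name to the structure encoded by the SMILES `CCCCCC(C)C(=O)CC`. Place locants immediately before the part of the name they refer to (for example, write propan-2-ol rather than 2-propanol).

4-methylnonan-3-one

The longest carbon chain that includes the carbonyl has 9 carbons, so the parent hydride is nonane.
The principal characteristic group is a ketone (C=O on an internal carbon), named with the suffix -one.
The numbering direction is chosen so that numbering from this end puts the carbonyl group at C-3 rather than C-7.
That gives the carbonyl at C-3; a methyl group at C-4.
Putting it together: 4-methylnonan-3-one.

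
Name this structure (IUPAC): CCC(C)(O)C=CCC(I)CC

The longest carbon chain that includes the –OH group and the multiple bond has 9 carbons, so the parent hydride is nonane.
An alcohol (–OH) is the principal characteristic group, giving the suffix -ol.
The chain contains a C=C double bond, so the unsaturation ending is -ene.
Number the chain so that numbering from this end puts the hydroxyl group at C-3 rather than C-7.
With this numbering: the hydroxyl at C-3; the double bond between C-4 and C-5; an iodo group at C-7; a methyl group at C-3.
Prefixes are listed alphabetically: iodo, methyl.
Assembling the pieces gives 7-iodo-3-methylnon-4-en-3-ol.

7-iodo-3-methylnon-4-en-3-ol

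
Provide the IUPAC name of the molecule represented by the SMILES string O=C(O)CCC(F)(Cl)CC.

4-chloro-4-fluorohexanoic acid

The longest carbon chain that includes the –COOH group has 6 carbons, so the parent hydride is hexane.
The highest-priority functional group is a carboxylic acid (terminal –COOH), so the name ends in -oic acid.
The numbering direction is chosen so that the carboxylic acid carbon is C-1 by definition.
This places a chloro group at C-4; a fluoro group at C-4.
Substituent prefixes are cited in alphabetical order (multiplying prefixes like di-/tri- are ignored for ordering).
Putting it together: 4-chloro-4-fluorohexanoic acid.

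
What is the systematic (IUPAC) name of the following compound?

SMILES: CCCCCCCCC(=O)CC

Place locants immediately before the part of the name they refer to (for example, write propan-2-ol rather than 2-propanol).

undecan-3-one

Counting along the main chain through the carbonyl gives 11 carbons: the parent is undecane.
The highest-priority functional group is a ketone (C=O on an internal carbon), so the name ends in -one.
Choose the numbering such that numbering from this end puts the carbonyl group at C-3 rather than C-9.
This places the carbonyl at C-3.
Assembling the pieces gives undecan-3-one.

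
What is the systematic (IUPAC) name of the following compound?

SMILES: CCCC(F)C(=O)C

The longest chain bearing the carbonyl is 6 carbons long (hexane).
A ketone (C=O on an internal carbon) is the principal characteristic group, giving the suffix -one.
Number the chain so that numbering from this end puts the carbonyl group at C-2 rather than C-5.
With this numbering: the carbonyl at C-2; a fluoro group at C-3.
The name is 3-fluorohexan-2-one.

3-fluorohexan-2-one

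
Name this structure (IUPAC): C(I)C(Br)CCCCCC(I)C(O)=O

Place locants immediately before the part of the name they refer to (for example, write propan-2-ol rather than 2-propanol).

Counting along the main chain through the –COOH group gives 9 carbons: the parent is nonane.
The principal characteristic group is a carboxylic acid (terminal –COOH), named with the suffix -oic acid.
The numbering direction is chosen so that the carboxylic acid carbon is C-1 by definition.
This places a bromo group at C-8; iodo groups at C-2 and C-9.
The substituents are ordered alphabetically, ignoring any di-/tri- multipliers.
The name is 8-bromo-2,9-diiodononanoic acid.

8-bromo-2,9-diiodononanoic acid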